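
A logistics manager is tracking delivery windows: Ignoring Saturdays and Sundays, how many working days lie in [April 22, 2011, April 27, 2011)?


Start: 2011-04-22 (Friday)
End (exclusive): 2011-04-27 (Wednesday)
Total calendar days: 5
Full weeks: 5 // 7 = 0 -> 0 weekdays
Remaining 5 days starting on Friday:
  Fri(w), Sat(-), Sun(-), Mon(w), Tue(w) -> 3 weekdays
Total business days: 0 + 3 = 3

3


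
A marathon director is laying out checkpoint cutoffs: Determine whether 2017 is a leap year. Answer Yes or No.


Year: 2017
Divisible by 4? 2017 / 4 = 504.25 -> No
Not divisible by 4, so NOT a leap year

No


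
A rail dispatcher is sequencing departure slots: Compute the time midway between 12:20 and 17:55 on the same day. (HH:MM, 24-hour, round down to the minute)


Start time: 12:20 = 740 minutes from midnight
End time: 17:55 = 1075 minutes from midnight
Sum: 740 + 1075 = 1815
Midpoint: 1815 / 2 = 907 minutes
Convert: 907 / 60 = 15 hours, 7 minutes
Result: 15:07

15:07


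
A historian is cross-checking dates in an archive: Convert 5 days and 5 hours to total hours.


Days: 5
Extra hours: 5
Hours per day: 24
Days to hours: 5 x 24 = 120
Total: 120 + 5 = 125

125


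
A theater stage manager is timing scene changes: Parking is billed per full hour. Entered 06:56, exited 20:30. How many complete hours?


Start: 06:56
End: 20:30
Hour difference: 20 - 6 = 14 hours
Minute difference: 30 - 56 = -26 minutes
Total minutes: 814
Complete hours: 814 / 60 = 13 (remainder 34)

13


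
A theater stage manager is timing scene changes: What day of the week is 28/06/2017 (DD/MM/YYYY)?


Date: 2017-06-28
January 1, 2017 is a Sunday
Day of year: 179
Offset from Jan 1: 178 days
178 mod 7 = 3
Result: Wednesday

Wednesday


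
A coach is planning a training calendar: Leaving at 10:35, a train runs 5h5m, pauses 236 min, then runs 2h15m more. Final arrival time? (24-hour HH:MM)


Depart: 10:35
Leg 1: +305 min -> 15:40
Layover: +236 min -> 19:36
Leg 2: +135 min -> 21:51
Total travel: 676 minutes = 11h 16m
Arrival: 21:51

21:51


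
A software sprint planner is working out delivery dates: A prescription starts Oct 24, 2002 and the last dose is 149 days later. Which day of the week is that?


Start: 2002-10-24 (Thursday)
Step 1 - find target date: add 149 days
  2002-10-24 + 149 days = 2003-03-22
Step 2 - day of week:
  149 mod 7 = 2
  Thursday + 2 days -> Saturday
Result: Saturday (2003-03-22)

Saturday


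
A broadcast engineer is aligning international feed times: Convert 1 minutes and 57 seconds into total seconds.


Minutes: 1
Seconds: 57
Convert minutes to seconds: 1 x 60 = 60
Add remaining seconds: 60 + 57 = 117

117


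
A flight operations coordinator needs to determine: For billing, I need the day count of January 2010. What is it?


Month: January
Year: 2010
January is a 31-day month
Total: 31 days

31


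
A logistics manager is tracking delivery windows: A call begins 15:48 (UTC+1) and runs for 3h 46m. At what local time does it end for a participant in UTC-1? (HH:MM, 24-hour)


Start: 15:48 in UTC+1
Step 1 - add duration:
  minutes: 48 + 46 = 94 (carry 1h)
  hours: 15 + 3 + 1 = 19
  end in UTC+1: 19:34
Step 2 - convert UTC+1 -> UTC-1:
  offset difference: -1 - (1) = -2 hours
  19 + (-2) = 17 -> mod 24 = 17
Result: 17:34 in UTC-1

17:34


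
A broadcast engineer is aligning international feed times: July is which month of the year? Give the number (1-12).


Calendar month order:
6. June
7. July <--
8. August
July is month number 7

7


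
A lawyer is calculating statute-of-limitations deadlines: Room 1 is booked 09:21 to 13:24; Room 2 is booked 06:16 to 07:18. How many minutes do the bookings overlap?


Interval A: [561, 804] minutes from midnight
Interval B: [376, 438] minutes from midnight
Overlap start = max(561, 376) = 561
Overlap end = min(804, 438) = 438
End <= start, so the intervals do not overlap: 0 minutes

0


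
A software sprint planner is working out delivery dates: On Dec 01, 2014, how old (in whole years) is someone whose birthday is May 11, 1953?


Birth: 1953-05-11
Reference: 2014-12-01
Year difference: 2014 - 1953 = 61
Has birthday (05-11) occurred by 12-01? Yes
Age in full years: 61

61


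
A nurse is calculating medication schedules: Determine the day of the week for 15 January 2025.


Date: 2025-01-15
January 1, 2025 is a Wednesday
Day of year: 15
Offset from Jan 1: 14 days
14 mod 7 = 0
Result: Wednesday

Wednesday


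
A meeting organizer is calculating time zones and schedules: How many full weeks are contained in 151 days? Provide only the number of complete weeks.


Total days: 151
Days per week: 7
Division: 151 / 7 = 21 remainder 4
Complete weeks: 21
Remaining days: 4

21


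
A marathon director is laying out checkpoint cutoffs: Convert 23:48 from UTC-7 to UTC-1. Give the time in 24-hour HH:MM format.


Local time: 23:48 at UTC-7 (offset -7h)
Target zone: UTC-1 (offset -1h)
Difference: -1 - (-7) = 6 hours
Calculation: 23 + (6) = 29
Wraparound: (29) mod 24 = 5
Result: 05:48

05:48


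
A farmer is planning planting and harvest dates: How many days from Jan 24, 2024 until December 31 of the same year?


Start: January 24, 2024
End: December 31, 2024
Days left in January: 7
February: 29
March: 31
April: 30
May: 31
... plus remaining months
Sum of remaining months: 335
Total: 7 + 335 = 342

342


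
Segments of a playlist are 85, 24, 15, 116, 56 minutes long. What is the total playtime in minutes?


Durations: 85, 24, 15, 116, 56
Running sum: 85
+ 24 = 109
+ 15 = 124
+ 116 = 240
+ 56 = 296
Total duration: 296 minutes
That is 4 hours and 56 minutes

296


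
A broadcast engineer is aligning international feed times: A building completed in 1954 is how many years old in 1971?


Birth year: 1954
Current year: 1971
Age = current year - birth year
Age = 1971 - 1954 = 17

17


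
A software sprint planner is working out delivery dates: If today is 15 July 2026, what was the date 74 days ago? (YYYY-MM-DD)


Start: 2026-07-15
Subtracting 74 days
Days already passed in July: 15
After going back through July: 59 more days to subtract
June 2026: 30 days, 29 remaining
May 2026 has 31 days, need 29
Result: 2026-05-02

2026-05-02


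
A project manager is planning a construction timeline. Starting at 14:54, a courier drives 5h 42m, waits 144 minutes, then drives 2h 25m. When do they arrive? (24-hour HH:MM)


Depart: 14:54
Leg 1: +342 min -> 20:36
Layover: +144 min -> 23:00
Leg 2: +145 min -> 01:25
Total travel: 631 minutes = 10h 31m
Arrival: 01:25

01:25


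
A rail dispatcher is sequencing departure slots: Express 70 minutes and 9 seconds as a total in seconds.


Minutes: 70
Seconds: 9
Convert minutes to seconds: 70 x 60 = 4200
Add remaining seconds: 4200 + 9 = 4209

4209


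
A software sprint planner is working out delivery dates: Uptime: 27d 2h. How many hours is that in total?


Days: 27
Extra hours: 2
Hours per day: 24
Days to hours: 27 x 24 = 648
Total: 648 + 2 = 650

650


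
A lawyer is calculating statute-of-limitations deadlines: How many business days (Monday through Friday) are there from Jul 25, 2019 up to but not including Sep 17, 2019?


Start: 2019-07-25 (Thursday)
End (exclusive): 2019-09-17 (Tuesday)
Total calendar days: 54
Full weeks: 54 // 7 = 7 -> 35 weekdays
Remaining 5 days starting on Thursday:
  Thu(w), Fri(w), Sat(-), Sun(-), Mon(w) -> 3 weekdays
Total business days: 35 + 3 = 38

38


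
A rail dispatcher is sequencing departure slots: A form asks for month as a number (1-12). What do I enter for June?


Calendar month order:
5. May
6. June <--
7. July
June is month number 6

6


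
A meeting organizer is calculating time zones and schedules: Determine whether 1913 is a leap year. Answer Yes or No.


Year: 1913
Divisible by 4? 1913 / 4 = 478.25 -> No
Not divisible by 4, so NOT a leap year

No


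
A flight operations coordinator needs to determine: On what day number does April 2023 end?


Month: April
Year: 2023
April is a 30-day month
Total: 30 days

30


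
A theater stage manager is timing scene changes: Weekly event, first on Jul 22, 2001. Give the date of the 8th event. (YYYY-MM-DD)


First occurrence: 2001-07-22 (occurrence 1)
Each occurrence is 7 days after the previous.
Occurrence 8 is 7 weeks after the first.
7 weeks = 49 days
2001-07-22 + 49 days = 2001-09-09

2001-09-09


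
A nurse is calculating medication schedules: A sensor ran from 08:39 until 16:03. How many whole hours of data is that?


Start: 08:39
End: 16:03
Hour difference: 16 - 8 = 8 hours
Minute difference: 3 - 39 = -36 minutes
Total minutes: 444
Complete hours: 444 / 60 = 7 (remainder 24)

7


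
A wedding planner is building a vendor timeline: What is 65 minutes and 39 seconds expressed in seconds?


Minutes: 65
Extra seconds: 39
Seconds per minute: 60
Minutes to seconds: 65 x 60 = 3900
Total: 3900 + 39 = 3939

3939


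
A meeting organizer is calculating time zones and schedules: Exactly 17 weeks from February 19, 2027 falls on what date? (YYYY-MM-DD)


Start: 2027-02-19
Weeks to add: 17
Convert to days: 17 x 7 = 119 days
Add 119 days to 2027-02-19
Result: 2027-06-18

2027-06-18


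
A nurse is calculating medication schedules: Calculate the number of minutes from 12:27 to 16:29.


Start time: 12:27 = 747 minutes from midnight
End time: 16:29 = 989 minutes from midnight
Difference: 989 - 747 = 242 minutes
That is 4 hours and 2 minutes

242


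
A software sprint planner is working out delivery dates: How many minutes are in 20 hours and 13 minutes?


Hours: 20
Minutes: 13
Convert hours to minutes: 20 x 60 = 1200
Add remaining minutes: 1200 + 13 = 1213

1213


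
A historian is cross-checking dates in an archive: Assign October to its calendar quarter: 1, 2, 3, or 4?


Month: October (month 10)
Q1: January-March (months 1-3)
Q2: April-June (months 4-6)
Q3: July-September (months 7-9)
Q4: October-December (months 10-12)
Month 10 falls in Q4

4


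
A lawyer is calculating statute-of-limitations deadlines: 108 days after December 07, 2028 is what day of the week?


Start: 2028-12-07 (Thursday)
Step 1 - find target date: add 108 days
  2028-12-07 + 108 days = 2029-03-25
Step 2 - day of week:
  108 mod 7 = 3
  Thursday + 3 days -> Sunday
Result: Sunday (2029-03-25)

Sunday


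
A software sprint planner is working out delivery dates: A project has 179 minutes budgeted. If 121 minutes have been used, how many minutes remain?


Total budget: 179 minutes
Time used: 121 minutes
Remaining: 179 - 121 = 58 minutes
Percent used: 67.6%
Percent remaining: 32.4%

58


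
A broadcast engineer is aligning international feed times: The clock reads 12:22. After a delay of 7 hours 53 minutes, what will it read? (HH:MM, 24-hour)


Start time: 12:22
Adding: 7 hours 53 minutes
Minutes: 22 + 53 = 75
Minute overflow: 75 >= 60, so carry 1 hour, minutes = 15
Hours: 12 + 7 + 1 = 20
Result: 20:15

20:15


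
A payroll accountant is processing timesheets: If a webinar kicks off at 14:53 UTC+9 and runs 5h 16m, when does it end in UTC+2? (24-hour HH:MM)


Start: 14:53 in UTC+9
Step 1 - add duration:
  minutes: 53 + 16 = 69 (carry 1h)
  hours: 14 + 5 + 1 = 20
  end in UTC+9: 20:09
Step 2 - convert UTC+9 -> UTC+2:
  offset difference: 2 - (9) = -7 hours
  20 + (-7) = 13 -> mod 24 = 13
Result: 13:09 in UTC+2

13:09


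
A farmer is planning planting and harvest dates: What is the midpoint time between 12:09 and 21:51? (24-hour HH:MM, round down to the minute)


Start time: 12:09 = 729 minutes from midnight
End time: 21:51 = 1311 minutes from midnight
Sum: 729 + 1311 = 2040
Midpoint: 2040 / 2 = 1020 minutes
Convert: 1020 / 60 = 17 hours, 0 minutes
Result: 17:00

17:00


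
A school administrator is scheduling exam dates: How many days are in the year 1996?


Year: 1996
Check leap year rules:
Divisible by 4? Yes
Divisible by 100? No
1996 is a leap year
Days: 366

366


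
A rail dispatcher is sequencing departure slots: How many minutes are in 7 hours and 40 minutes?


Hours: 7
Extra minutes: 40
Minutes per hour: 60
Hours to minutes: 7 x 60 = 420
Total: 420 + 40 = 460

460


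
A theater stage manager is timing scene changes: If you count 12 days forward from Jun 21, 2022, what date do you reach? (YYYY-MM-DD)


Start: 2022-06-21
Adding 12 days
Days remaining in June: 9
After June: 3 days still to add
July 2022 has 31 days, need 3
Result: 2022-07-03

2022-07-03


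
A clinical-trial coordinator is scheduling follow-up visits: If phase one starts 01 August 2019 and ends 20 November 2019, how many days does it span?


Start date: 2019-08-01
End date: 2019-11-20
Aug 2019: +31 days
Sep 2019: +30 days
Oct 2019: +31 days
Nov 2019: +19 days
Total: 111 days

111


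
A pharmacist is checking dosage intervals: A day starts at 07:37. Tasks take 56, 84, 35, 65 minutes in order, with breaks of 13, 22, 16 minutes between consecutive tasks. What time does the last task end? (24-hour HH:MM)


Start: 07:37 = 457 min from midnight
  after task 1 (56 min): 08:33
  after break (13 min): 08:46
  after task 2 (84 min): 10:10
  after break (22 min): 10:32
  after task 3 (35 min): 11:07
  after break (16 min): 11:23
  after task 4 (65 min): 12:28
Total elapsed: 291 minutes
End time: 12:28

12:28


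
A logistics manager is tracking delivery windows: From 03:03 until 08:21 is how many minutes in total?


Start time: 03:03 = 183 minutes from midnight
End time: 08:21 = 501 minutes from midnight
Difference: 501 - 183 = 318 minutes
That is 5 hours and 18 minutes

318


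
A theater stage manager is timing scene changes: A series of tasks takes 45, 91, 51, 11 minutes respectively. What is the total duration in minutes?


Durations: 45, 91, 51, 11
Running sum: 45
+ 91 = 136
+ 51 = 187
+ 11 = 198
Total duration: 198 minutes
That is 3 hours and 18 minutes

198


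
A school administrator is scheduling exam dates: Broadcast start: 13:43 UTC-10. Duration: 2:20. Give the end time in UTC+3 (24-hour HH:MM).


Start: 13:43 in UTC-10
Step 1 - add duration:
  minutes: 43 + 20 = 63 (carry 1h)
  hours: 13 + 2 + 1 = 16
  end in UTC-10: 16:03
Step 2 - convert UTC-10 -> UTC+3:
  offset difference: 3 - (-10) = 13 hours
  16 + (13) = 29 -> mod 24 = 5
Result: 05:03 in UTC+3

05:03


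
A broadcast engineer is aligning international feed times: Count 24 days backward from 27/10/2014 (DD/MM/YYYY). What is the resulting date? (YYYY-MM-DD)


Start: 2014-10-27
Subtracting 24 days
Days already passed in October: 27
Result: 2014-10-03

2014-10-03


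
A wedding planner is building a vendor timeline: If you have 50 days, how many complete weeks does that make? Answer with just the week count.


Total days: 50
Days per week: 7
Division: 50 / 7 = 7 remainder 1
Complete weeks: 7
Remaining days: 1

7


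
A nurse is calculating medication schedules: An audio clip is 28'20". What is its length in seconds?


Minutes: 28
Seconds: 20
Convert minutes to seconds: 28 x 60 = 1680
Add remaining seconds: 1680 + 20 = 1700

1700


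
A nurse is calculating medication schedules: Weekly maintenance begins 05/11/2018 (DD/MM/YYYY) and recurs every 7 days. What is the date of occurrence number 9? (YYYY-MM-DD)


First occurrence: 2018-11-05 (occurrence 1)
Each occurrence is 7 days after the previous.
Occurrence 9 is 8 weeks after the first.
8 weeks = 56 days
2018-11-05 + 56 days = 2018-12-31

2018-12-31


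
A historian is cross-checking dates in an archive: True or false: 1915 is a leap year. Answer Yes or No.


Year: 1915
Divisible by 4? 1915 / 4 = 478.75 -> No
Not divisible by 4, so NOT a leap year

No


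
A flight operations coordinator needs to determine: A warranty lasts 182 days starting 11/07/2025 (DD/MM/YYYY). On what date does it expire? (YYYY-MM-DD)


Start: 2025-07-11
Adding 182 days
Days remaining in July: 20
After July: 162 days still to add
August 2025: 31 days, 131 remaining
September 2025: 30 days, 101 remaining
October 2025: 31 days, 70 remaining
November 2025: 30 days, 40 remaining
Result: 2026-01-09

2026-01-09


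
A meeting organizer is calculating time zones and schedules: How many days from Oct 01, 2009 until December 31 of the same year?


Start: October 01, 2009
End: December 31, 2009
Days left in October: 30
November: 30
December: 31
Sum of remaining months: 61
Total: 30 + 61 = 91

91


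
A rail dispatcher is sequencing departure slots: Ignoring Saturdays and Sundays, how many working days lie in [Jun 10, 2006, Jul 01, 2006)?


Start: 2006-06-10 (Saturday)
End (exclusive): 2006-07-01 (Saturday)
Total calendar days: 21
Full weeks: 21 // 7 = 3 -> 15 weekdays
Remaining 0 days starting on Saturday:
Total business days: 15 + 0 = 15

15


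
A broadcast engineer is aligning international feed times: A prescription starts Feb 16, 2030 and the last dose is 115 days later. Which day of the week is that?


Start: 2030-02-16 (Saturday)
Step 1 - find target date: add 115 days
  2030-02-16 + 115 days = 2030-06-11
Step 2 - day of week:
  115 mod 7 = 3
  Saturday + 3 days -> Tuesday
Result: Tuesday (2030-06-11)

Tuesday


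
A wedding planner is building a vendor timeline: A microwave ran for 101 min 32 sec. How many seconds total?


Minutes: 101
Extra seconds: 32
Seconds per minute: 60
Minutes to seconds: 101 x 60 = 6060
Total: 6060 + 32 = 6092

6092


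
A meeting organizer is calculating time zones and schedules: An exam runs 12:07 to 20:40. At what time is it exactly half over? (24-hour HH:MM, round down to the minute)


Start time: 12:07 = 727 minutes from midnight
End time: 20:40 = 1240 minutes from midnight
Sum: 727 + 1240 = 1967
Midpoint: 1967 / 2 = 983 minutes
Convert: 983 / 60 = 16 hours, 23 minutes
Result: 16:23

16:23


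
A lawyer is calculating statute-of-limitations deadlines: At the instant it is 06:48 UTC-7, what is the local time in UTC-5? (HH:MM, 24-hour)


Local time: 06:48 at UTC-7 (offset -7h)
Target zone: UTC-5 (offset -5h)
Difference: -5 - (-7) = 2 hours
Calculation: 6 + (2) = 8
Result: 08:48

08:48


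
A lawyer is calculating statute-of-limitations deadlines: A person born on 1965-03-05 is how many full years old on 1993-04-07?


Birth: 1965-03-05
Reference: 1993-04-07
Year difference: 1993 - 1965 = 28
Has birthday (03-05) occurred by 04-07? Yes
Age in full years: 28

28


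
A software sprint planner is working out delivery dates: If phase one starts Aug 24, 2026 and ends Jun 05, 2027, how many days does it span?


Start date: 2026-08-24
End date: 2027-06-05
Aug 2026: +8 days
Sep 2026: +30 days
Oct 2026: +31 days
... (8 more months)
Total: 285 days

285


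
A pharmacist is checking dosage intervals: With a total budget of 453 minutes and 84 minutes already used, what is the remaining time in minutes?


Total budget: 453 minutes
Time used: 84 minutes
Remaining: 453 - 84 = 369 minutes
Percent used: 18.5%
Percent remaining: 81.5%

369


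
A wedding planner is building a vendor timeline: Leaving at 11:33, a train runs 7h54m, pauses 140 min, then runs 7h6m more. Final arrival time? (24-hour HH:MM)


Depart: 11:33
Leg 1: +474 min -> 19:27
Layover: +140 min -> 21:47
Leg 2: +426 min -> 04:53
Total travel: 1040 minutes = 17h 20m
Arrival: 04:53

04:53


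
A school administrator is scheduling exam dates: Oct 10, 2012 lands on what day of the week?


Date: 2012-10-10
January 1, 2012 is a Sunday
Day of year: 284
Offset from Jan 1: 283 days
283 mod 7 = 3
Result: Wednesday

Wednesday


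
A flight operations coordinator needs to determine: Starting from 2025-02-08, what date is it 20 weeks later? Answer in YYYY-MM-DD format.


Start: 2025-02-08
Weeks to add: 20
Convert to days: 20 x 7 = 140 days
Add 140 days to 2025-02-08
Result: 2025-06-28

2025-06-28


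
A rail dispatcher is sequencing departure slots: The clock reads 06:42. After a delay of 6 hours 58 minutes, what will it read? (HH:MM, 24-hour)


Start time: 06:42
Adding: 6 hours 58 minutes
Minutes: 42 + 58 = 100
Minute overflow: 100 >= 60, so carry 1 hour, minutes = 40
Hours: 6 + 6 + 1 = 13
Result: 13:40

13:40


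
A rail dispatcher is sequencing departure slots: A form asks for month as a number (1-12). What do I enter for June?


Calendar month order:
5. May
6. June <--
7. July
June is month number 6

6


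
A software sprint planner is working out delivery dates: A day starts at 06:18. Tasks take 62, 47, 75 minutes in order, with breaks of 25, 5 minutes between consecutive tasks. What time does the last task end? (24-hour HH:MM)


Start: 06:18 = 378 min from midnight
  after task 1 (62 min): 07:20
  after break (25 min): 07:45
  after task 2 (47 min): 08:32
  after break (5 min): 08:37
  after task 3 (75 min): 09:52
Total elapsed: 214 minutes
End time: 09:52

09:52


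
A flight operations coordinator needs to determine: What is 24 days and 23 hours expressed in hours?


Days: 24
Extra hours: 23
Hours per day: 24
Days to hours: 24 x 24 = 576
Total: 576 + 23 = 599

599


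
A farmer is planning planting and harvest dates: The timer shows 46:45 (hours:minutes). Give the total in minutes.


Hours: 46
Minutes: 45
Convert hours to minutes: 46 x 60 = 2760
Add remaining minutes: 2760 + 45 = 2805

2805


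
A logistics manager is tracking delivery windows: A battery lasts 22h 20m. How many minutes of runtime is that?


Hours: 22
Extra minutes: 20
Minutes per hour: 60
Hours to minutes: 22 x 60 = 1320
Total: 1320 + 20 = 1340

1340


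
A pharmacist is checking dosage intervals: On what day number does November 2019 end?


Month: November
Year: 2019
November is a 30-day month
Total: 30 days

30


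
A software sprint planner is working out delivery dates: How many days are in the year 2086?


Year: 2086
Check leap year rules:
Divisible by 4? No
2086 is not a leap year
Days: 365

365


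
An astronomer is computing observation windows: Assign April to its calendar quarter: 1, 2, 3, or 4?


Month: April (month 4)
Q1: January-March (months 1-3)
Q2: April-June (months 4-6)
Q3: July-September (months 7-9)
Q4: October-December (months 10-12)
Month 4 falls in Q2

2


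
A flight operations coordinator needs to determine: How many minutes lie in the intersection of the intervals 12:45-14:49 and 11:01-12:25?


Interval A: [765, 889] minutes from midnight
Interval B: [661, 745] minutes from midnight
Overlap start = max(765, 661) = 765
Overlap end = min(889, 745) = 745
End <= start, so the intervals do not overlap: 0 minutes

0


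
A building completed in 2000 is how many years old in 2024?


Birth year: 2000
Current year: 2024
Age = current year - birth year
Age = 2024 - 2000 = 24

24


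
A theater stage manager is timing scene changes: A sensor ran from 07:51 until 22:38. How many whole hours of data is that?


Start: 07:51
End: 22:38
Hour difference: 22 - 7 = 15 hours
Minute difference: 38 - 51 = -13 minutes
Total minutes: 887
Complete hours: 887 / 60 = 14 (remainder 47)

14


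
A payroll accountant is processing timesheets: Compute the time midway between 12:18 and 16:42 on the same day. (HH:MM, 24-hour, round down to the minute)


Start time: 12:18 = 738 minutes from midnight
End time: 16:42 = 1002 minutes from midnight
Sum: 738 + 1002 = 1740
Midpoint: 1740 / 2 = 870 minutes
Convert: 870 / 60 = 14 hours, 30 minutes
Result: 14:30

14:30


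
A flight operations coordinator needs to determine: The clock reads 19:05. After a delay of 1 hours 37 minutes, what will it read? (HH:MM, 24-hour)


Start time: 19:05
Adding: 1 hours 37 minutes
Minutes: 5 + 37 = 42
Hours: 19 + 1 + 0 = 20
Result: 20:42

20:42


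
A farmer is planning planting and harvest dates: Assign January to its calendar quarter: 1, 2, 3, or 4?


Month: January (month 1)
Q1: January-March (months 1-3)
Q2: April-June (months 4-6)
Q3: July-September (months 7-9)
Q4: October-December (months 10-12)
Month 1 falls in Q1

1


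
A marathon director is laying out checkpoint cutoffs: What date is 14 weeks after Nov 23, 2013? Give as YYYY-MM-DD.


Start: 2013-11-23
Weeks to add: 14
Convert to days: 14 x 7 = 98 days
Add 98 days to 2013-11-23
Result: 2014-03-01

2014-03-01


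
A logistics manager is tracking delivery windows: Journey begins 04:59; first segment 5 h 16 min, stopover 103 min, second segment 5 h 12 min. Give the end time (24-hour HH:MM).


Depart: 04:59
Leg 1: +316 min -> 10:15
Layover: +103 min -> 11:58
Leg 2: +312 min -> 17:10
Total travel: 731 minutes = 12h 11m
Arrival: 17:10

17:10


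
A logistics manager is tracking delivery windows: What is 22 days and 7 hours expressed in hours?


Days: 22
Extra hours: 7
Hours per day: 24
Days to hours: 22 x 24 = 528
Total: 528 + 7 = 535

535


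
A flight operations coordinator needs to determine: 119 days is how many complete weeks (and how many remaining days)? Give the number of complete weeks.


Total days: 119
Days per week: 7
Division: 119 / 7 = 17 remainder 0
Complete weeks: 17
Remaining days: 0

17


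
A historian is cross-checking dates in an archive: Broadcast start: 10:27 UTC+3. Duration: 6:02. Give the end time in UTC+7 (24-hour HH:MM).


Start: 10:27 in UTC+3
Step 1 - add duration:
  minutes: 27 + 2 = 29
  hours: 10 + 6 + 0 = 16
  end in UTC+3: 16:29
Step 2 - convert UTC+3 -> UTC+7:
  offset difference: 7 - (3) = 4 hours
  16 + (4) = 20 -> mod 24 = 20
Result: 20:29 in UTC+7

20:29


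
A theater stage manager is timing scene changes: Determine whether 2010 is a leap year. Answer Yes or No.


Year: 2010
Divisible by 4? 2010 / 4 = 502.5 -> No
Not divisible by 4, so NOT a leap year

No


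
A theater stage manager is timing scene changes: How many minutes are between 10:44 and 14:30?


Start time: 10:44 = 644 minutes from midnight
End time: 14:30 = 870 minutes from midnight
Difference: 870 - 644 = 226 minutes
That is 3 hours and 46 minutes

226


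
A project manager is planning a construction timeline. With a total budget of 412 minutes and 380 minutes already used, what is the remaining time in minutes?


Total budget: 412 minutes
Time used: 380 minutes
Remaining: 412 - 380 = 32 minutes
Percent used: 92.2%
Percent remaining: 7.8%

32


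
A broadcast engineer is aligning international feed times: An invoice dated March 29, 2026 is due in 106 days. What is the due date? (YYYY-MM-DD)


Start: 2026-03-29
Adding 106 days
Days remaining in March: 2
After March: 104 days still to add
April 2026: 30 days, 74 remaining
May 2026: 31 days, 43 remaining
June 2026: 30 days, 13 remaining
July 2026 has 31 days, need 13
Result: 2026-07-13

2026-07-13


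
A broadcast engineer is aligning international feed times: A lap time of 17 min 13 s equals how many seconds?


Minutes: 17
Seconds: 13
Convert minutes to seconds: 17 x 60 = 1020
Add remaining seconds: 1020 + 13 = 1033

1033


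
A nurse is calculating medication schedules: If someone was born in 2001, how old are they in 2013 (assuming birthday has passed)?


Birth year: 2001
Current year: 2013
Age = current year - birth year
Age = 2013 - 2001 = 12

12


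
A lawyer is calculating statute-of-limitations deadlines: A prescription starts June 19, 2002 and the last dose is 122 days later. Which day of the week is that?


Start: 2002-06-19 (Wednesday)
Step 1 - find target date: add 122 days
  2002-06-19 + 122 days = 2002-10-19
Step 2 - day of week:
  122 mod 7 = 3
  Wednesday + 3 days -> Saturday
Result: Saturday (2002-10-19)

Saturday


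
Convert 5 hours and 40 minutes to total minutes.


Hours: 5
Extra minutes: 40
Minutes per hour: 60
Hours to minutes: 5 x 60 = 300
Total: 300 + 40 = 340

340


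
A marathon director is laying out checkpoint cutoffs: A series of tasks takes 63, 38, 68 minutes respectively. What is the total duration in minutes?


Durations: 63, 38, 68
Running sum: 63
+ 38 = 101
+ 68 = 169
Total duration: 169 minutes
That is 2 hours and 49 minutes

169


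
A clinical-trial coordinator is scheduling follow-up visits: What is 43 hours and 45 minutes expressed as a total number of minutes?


Hours: 43
Minutes: 45
Convert hours to minutes: 43 x 60 = 2580
Add remaining minutes: 2580 + 45 = 2625

2625


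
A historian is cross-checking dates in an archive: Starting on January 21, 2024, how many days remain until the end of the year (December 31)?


Start: January 21, 2024
End: December 31, 2024
Days left in January: 10
February: 29
March: 31
April: 30
May: 31
... plus remaining months
Sum of remaining months: 335
Total: 10 + 335 = 345

345


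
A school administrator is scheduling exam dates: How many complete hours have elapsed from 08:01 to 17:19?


Start: 08:01
End: 17:19
Hour difference: 17 - 8 = 9 hours
Minute difference: 19 - 1 = 18 minutes
Total minutes: 558
Complete hours: 558 / 60 = 9 (remainder 18)

9


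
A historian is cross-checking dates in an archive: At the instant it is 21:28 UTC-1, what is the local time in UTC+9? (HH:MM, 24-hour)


Local time: 21:28 at UTC-1 (offset -1h)
Target zone: UTC+9 (offset 9h)
Difference: 9 - (-1) = 10 hours
Calculation: 21 + (10) = 31
Wraparound: (31) mod 24 = 7
Result: 07:28

07:28


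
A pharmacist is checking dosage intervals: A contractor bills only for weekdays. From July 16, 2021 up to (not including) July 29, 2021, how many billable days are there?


Start: 2021-07-16 (Friday)
End (exclusive): 2021-07-29 (Thursday)
Total calendar days: 13
Full weeks: 13 // 7 = 1 -> 5 weekdays
Remaining 6 days starting on Friday:
  Fri(w), Sat(-), Sun(-), Mon(w), Tue(w), Wed(w) -> 4 weekdays
Total business days: 5 + 4 = 9

9


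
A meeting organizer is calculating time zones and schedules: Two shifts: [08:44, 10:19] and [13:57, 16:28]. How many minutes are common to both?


Interval A: [524, 619] minutes from midnight
Interval B: [837, 988] minutes from midnight
Overlap start = max(524, 837) = 837
Overlap end = min(619, 988) = 619
End <= start, so the intervals do not overlap: 0 minutes

0


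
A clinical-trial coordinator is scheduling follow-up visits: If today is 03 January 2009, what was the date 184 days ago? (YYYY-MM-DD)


Start: 2009-01-03
Subtracting 184 days
Days already passed in January: 3
After going back through January: 181 more days to subtract
December 2008: 31 days, 150 remaining
November 2008: 30 days, 120 remaining
October 2008: 31 days, 89 remaining
September 2008: 30 days, 59 remaining
Result: 2008-07-03

2008-07-03


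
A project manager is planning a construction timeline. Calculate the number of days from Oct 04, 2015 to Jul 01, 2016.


Start date: 2015-10-04
End date: 2016-07-01
Oct 2015: +28 days
Nov 2015: +30 days
Dec 2015: +31 days
... (6 more months)
Total: 271 days

271


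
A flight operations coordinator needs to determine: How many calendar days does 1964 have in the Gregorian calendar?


Year: 1964
Check leap year rules:
Divisible by 4? Yes
Divisible by 100? No
1964 is a leap year
Days: 366

366


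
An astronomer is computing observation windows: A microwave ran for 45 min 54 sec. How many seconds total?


Minutes: 45
Extra seconds: 54
Seconds per minute: 60
Minutes to seconds: 45 x 60 = 2700
Total: 2700 + 54 = 2754

2754


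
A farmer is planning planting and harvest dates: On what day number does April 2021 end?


Month: April
Year: 2021
April is a 30-day month
Total: 30 days

30


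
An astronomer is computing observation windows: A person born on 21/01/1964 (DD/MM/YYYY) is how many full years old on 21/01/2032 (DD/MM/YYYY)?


Birth: 1964-01-21
Reference: 2032-01-21
Year difference: 2032 - 1964 = 68
Has birthday (01-21) occurred by 01-21? Yes
Age in full years: 68

68


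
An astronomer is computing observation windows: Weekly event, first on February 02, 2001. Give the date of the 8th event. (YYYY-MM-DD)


First occurrence: 2001-02-02 (occurrence 1)
Each occurrence is 7 days after the previous.
Occurrence 8 is 7 weeks after the first.
7 weeks = 49 days
2001-02-02 + 49 days = 2001-03-23

2001-03-23


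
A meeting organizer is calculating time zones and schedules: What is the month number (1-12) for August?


Calendar month order:
7. July
8. August <--
9. September
August is month number 8

8


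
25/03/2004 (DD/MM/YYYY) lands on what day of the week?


Date: 2004-03-25
January 1, 2004 is a Thursday
Day of year: 85
Offset from Jan 1: 84 days
84 mod 7 = 0
Result: Thursday

Thursday


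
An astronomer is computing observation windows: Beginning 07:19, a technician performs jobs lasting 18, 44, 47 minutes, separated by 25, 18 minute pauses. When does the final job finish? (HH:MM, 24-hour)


Start: 07:19 = 439 min from midnight
  after task 1 (18 min): 07:37
  after break (25 min): 08:02
  after task 2 (44 min): 08:46
  after break (18 min): 09:04
  after task 3 (47 min): 09:51
Total elapsed: 152 minutes
End time: 09:51

09:51


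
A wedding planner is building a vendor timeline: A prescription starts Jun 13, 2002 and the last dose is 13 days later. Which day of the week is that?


Start: 2002-06-13 (Thursday)
Step 1 - find target date: add 13 days
  2002-06-13 + 13 days = 2002-06-26
Step 2 - day of week:
  13 mod 7 = 6
  Thursday + 6 days -> Wednesday
Result: Wednesday (2002-06-26)

Wednesday


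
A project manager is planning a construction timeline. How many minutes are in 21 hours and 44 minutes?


Hours: 21
Extra minutes: 44
Minutes per hour: 60
Hours to minutes: 21 x 60 = 1260
Total: 1260 + 44 = 1304

1304


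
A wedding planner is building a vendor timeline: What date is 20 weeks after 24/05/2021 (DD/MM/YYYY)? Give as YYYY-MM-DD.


Start: 2021-05-24
Weeks to add: 20
Convert to days: 20 x 7 = 140 days
Add 140 days to 2021-05-24
Result: 2021-10-11

2021-10-11


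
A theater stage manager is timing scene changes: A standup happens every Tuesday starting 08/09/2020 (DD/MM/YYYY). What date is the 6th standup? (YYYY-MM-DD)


First occurrence: 2020-09-08 (occurrence 1)
Each occurrence is 7 days after the previous.
Occurrence 6 is 5 weeks after the first.
5 weeks = 35 days
2020-09-08 + 35 days = 2020-10-13

2020-10-13


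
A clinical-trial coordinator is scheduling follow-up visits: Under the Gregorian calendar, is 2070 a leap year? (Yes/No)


Year: 2070
Divisible by 4? 2070 / 4 = 517.5 -> No
Not divisible by 4, so NOT a leap year

No


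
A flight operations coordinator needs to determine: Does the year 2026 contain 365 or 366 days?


Year: 2026
Check leap year rules:
Divisible by 4? No
2026 is not a leap year
Days: 365

365


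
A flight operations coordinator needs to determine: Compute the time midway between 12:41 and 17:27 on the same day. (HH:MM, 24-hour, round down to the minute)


Start time: 12:41 = 761 minutes from midnight
End time: 17:27 = 1047 minutes from midnight
Sum: 761 + 1047 = 1808
Midpoint: 1808 / 2 = 904 minutes
Convert: 904 / 60 = 15 hours, 4 minutes
Result: 15:04

15:04


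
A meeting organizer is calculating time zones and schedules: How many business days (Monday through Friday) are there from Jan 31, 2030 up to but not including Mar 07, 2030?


Start: 2030-01-31 (Thursday)
End (exclusive): 2030-03-07 (Thursday)
Total calendar days: 35
Full weeks: 35 // 7 = 5 -> 25 weekdays
Remaining 0 days starting on Thursday:
Total business days: 25 + 0 = 25

25


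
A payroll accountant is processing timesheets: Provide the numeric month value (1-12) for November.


Calendar month order:
10. October
11. November <--
12. December
November is month number 11

11


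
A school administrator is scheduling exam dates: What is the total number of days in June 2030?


Month: June
Year: 2030
June is a 30-day month
Total: 30 days

30


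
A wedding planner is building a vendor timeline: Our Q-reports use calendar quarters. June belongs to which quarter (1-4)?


Month: June (month 6)
Q1: January-March (months 1-3)
Q2: April-June (months 4-6)
Q3: July-September (months 7-9)
Q4: October-December (months 10-12)
Month 6 falls in Q2

2


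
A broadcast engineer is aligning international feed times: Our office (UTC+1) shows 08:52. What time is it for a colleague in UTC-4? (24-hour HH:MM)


Local time: 08:52 at UTC+1 (offset 1h)
Target zone: UTC-4 (offset -4h)
Difference: -4 - (1) = -5 hours
Calculation: 8 + (-5) = 3
Result: 03:52

03:52


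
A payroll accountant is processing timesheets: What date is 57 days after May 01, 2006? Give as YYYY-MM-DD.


Start: 2006-05-01
Adding 57 days
Days remaining in May: 30
After May: 27 days still to add
June 2006 has 30 days, need 27
Result: 2006-06-27

2006-06-27


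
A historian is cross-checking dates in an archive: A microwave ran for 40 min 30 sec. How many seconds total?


Minutes: 40
Extra seconds: 30
Seconds per minute: 60
Minutes to seconds: 40 x 60 = 2400
Total: 2400 + 30 = 2430

2430


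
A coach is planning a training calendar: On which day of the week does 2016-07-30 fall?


Date: 2016-07-30
January 1, 2016 is a Friday
Day of year: 212
Offset from Jan 1: 211 days
211 mod 7 = 1
Result: Saturday

Saturday


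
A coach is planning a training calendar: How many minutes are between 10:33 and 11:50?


Start time: 10:33 = 633 minutes from midnight
End time: 11:50 = 710 minutes from midnight
Difference: 710 - 633 = 77 minutes
That is 1 hours and 17 minutes

77


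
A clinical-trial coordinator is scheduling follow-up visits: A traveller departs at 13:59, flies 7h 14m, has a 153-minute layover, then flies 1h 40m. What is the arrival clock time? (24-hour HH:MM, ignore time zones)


Depart: 13:59
Leg 1: +434 min -> 21:13
Layover: +153 min -> 23:46
Leg 2: +100 min -> 01:26
Total travel: 687 minutes = 11h 27m
Arrival: 01:26

01:26


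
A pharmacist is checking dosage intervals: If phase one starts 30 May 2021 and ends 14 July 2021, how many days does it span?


Start date: 2021-05-30
End date: 2021-07-14
May 2021: +2 days
Jun 2021: +30 days
Jul 2021: +13 days
Total: 45 days

45


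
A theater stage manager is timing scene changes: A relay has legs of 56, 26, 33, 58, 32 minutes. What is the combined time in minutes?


Durations: 56, 26, 33, 58, 32
Running sum: 56
+ 26 = 82
+ 33 = 115
+ 58 = 173
+ 32 = 205
Total duration: 205 minutes
That is 3 hours and 25 minutes

205


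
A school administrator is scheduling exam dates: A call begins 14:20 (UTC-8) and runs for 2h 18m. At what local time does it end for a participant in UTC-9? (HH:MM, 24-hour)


Start: 14:20 in UTC-8
Step 1 - add duration:
  minutes: 20 + 18 = 38
  hours: 14 + 2 + 0 = 16
  end in UTC-8: 16:38
Step 2 - convert UTC-8 -> UTC-9:
  offset difference: -9 - (-8) = -1 hours
  16 + (-1) = 15 -> mod 24 = 15
Result: 15:38 in UTC-9

15:38


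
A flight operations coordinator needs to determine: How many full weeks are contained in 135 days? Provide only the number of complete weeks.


Total days: 135
Days per week: 7
Division: 135 / 7 = 19 remainder 2
Complete weeks: 19
Remaining days: 2

19


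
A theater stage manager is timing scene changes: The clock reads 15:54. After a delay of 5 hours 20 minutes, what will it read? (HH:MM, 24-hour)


Start time: 15:54
Adding: 5 hours 20 minutes
Minutes: 54 + 20 = 74
Minute overflow: 74 >= 60, so carry 1 hour, minutes = 14
Hours: 15 + 5 + 1 = 21
Result: 21:14

21:14


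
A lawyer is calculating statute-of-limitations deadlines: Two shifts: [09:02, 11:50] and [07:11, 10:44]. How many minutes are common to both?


Interval A: [542, 710] minutes from midnight
Interval B: [431, 644] minutes from midnight
Overlap start = max(542, 431) = 542
Overlap end = min(710, 644) = 644
Overlap = 644 - 542 = 102 minutes

102


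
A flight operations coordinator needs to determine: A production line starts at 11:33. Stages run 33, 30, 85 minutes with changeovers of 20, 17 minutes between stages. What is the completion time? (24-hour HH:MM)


Start: 11:33 = 693 min from midnight
  after task 1 (33 min): 12:06
  after break (20 min): 12:26
  after task 2 (30 min): 12:56
  after break (17 min): 13:13
  after task 3 (85 min): 14:38
Total elapsed: 185 minutes
End time: 14:38

14:38
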